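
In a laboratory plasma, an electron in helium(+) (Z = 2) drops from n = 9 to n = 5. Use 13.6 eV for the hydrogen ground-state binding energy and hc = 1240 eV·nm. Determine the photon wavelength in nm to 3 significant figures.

824 nm

For Z = 2 the level energies scale as Z², so the effective Rydberg energy is 13.6 × 4 = 54.40 eV.
ΔE = 54.40 × (1/5² − 1/9²) = 54.40 × 0.02765 = 1.504 eV.
λ = hc/ΔE = 1240 / 1.504 = 824 nm.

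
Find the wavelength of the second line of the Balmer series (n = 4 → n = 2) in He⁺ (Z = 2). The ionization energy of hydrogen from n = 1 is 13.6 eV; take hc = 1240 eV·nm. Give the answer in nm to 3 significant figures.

The Balmer series terminates on n_f = 2; the second line has n_i = 2+2 = 4.
ΔE = 54.40 × (1/2² − 1/4²) = 10.20 eV.
λ = 1240 / 10.20 = 122 nm.

122 nm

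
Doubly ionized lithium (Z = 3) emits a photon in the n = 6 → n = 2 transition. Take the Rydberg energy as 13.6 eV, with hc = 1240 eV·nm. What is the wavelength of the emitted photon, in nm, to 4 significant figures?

45.59 nm

For Z = 3 the level energies scale as Z², so the effective Rydberg energy is 13.6 × 9 = 122.4 eV.
ΔE = 122.4 × (1/2² − 1/6²) = 122.4 × 0.2222 = 27.20 eV.
λ = hc/ΔE = 1240 / 27.20 = 45.59 nm.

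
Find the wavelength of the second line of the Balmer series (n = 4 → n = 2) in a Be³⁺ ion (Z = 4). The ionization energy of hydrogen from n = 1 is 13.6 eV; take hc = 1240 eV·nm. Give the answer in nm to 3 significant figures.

30.4 nm

The Balmer series terminates on n_f = 2; the second line has n_i = 2+2 = 4.
ΔE = 217.6 × (1/2² − 1/4²) = 40.80 eV.
λ = 1240 / 40.80 = 30.4 nm.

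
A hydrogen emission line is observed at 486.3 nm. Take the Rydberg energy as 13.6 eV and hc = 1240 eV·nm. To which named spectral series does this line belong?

ΔE = 1240/486.3 = 2.550 eV.
This matches 13.6 × (1/2² − 1/4²), so n_f = 2: the Balmer series.

Balmer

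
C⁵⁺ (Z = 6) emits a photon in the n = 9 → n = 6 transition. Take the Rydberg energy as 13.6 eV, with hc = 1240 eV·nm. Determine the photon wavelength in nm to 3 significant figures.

For Z = 6 the level energies scale as Z², so the effective Rydberg energy is 13.6 × 36 = 489.6 eV.
ΔE = 489.6 × (1/6² − 1/9²) = 489.6 × 0.01543 = 7.556 eV.
λ = hc/ΔE = 1240 / 7.556 = 164 nm.

164 nm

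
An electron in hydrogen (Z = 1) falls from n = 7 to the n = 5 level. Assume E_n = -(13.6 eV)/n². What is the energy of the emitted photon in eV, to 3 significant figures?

0.266 eV

E_7 = −13.60/49 = −0.2776 eV and E_5 = −13.60/25 = −0.5440 eV.
The photon energy is |E_7 − E_5| = 0.266 eV.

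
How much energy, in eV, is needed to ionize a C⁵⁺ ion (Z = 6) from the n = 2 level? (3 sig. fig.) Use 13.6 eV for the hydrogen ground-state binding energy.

122 eV

E_n = −13.6 Z²/n² = −489.6/n² eV for Z = 6.
E_2 = −489.6/4 = −122 eV, so ionization (to E = 0) requires 122 eV.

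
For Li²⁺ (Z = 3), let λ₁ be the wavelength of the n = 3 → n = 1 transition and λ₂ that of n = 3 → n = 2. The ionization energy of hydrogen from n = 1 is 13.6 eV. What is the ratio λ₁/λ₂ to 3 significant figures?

0.156

λ ∝ 1/ΔE ∝ 1/(1/n_f² − 1/n_i²), and the Z² and hc factors cancel in the ratio.
λ₁/λ₂ = (1/2² − 1/3²)/(1/1² − 1/3²) = 0.1389/0.8889 = 0.156.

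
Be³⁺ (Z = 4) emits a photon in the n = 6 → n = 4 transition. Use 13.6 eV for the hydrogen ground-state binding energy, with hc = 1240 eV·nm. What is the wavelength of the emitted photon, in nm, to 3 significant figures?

164 nm

For Z = 4 the level energies scale as Z², so the effective Rydberg energy is 13.6 × 16 = 217.6 eV.
ΔE = 217.6 × (1/4² − 1/6²) = 217.6 × 0.03472 = 7.556 eV.
λ = hc/ΔE = 1240 / 7.556 = 164 nm.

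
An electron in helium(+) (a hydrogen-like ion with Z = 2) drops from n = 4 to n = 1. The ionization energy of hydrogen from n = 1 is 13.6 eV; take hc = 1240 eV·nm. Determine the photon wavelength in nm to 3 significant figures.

24.3 nm

For Z = 2 the level energies scale as Z², so the effective Rydberg energy is 13.6 × 4 = 54.40 eV.
ΔE = 54.40 × (1/1² − 1/4²) = 54.40 × 0.9375 = 51.00 eV.
λ = hc/ΔE = 1240 / 51.00 = 24.3 nm.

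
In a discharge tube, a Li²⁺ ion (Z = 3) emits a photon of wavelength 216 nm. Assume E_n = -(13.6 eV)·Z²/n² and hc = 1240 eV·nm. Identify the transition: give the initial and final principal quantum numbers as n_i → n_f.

The photon energy is ΔE = hc/λ = 1240 / 216 = 5.741 eV.
With Z = 3, ΔE = 122.4 × (1/n_f² − 1/n_i²), so 1/n_f² − 1/n_i² = 0.04690.
Trying n_f = 4 gives 1/n_i² = 0.01560, i.e. n_i ≈ 8; this pair matches.

n_i = 8, n_f = 4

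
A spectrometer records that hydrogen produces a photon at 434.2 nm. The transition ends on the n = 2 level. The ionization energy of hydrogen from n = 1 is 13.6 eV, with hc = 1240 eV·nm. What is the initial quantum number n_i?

The photon energy is ΔE = hc/λ = 1240 / 434.2 = 2.856 eV.
With Z = 1, ΔE = 13.60 × (1/n_f² − 1/n_i²), so 1/n_f² − 1/n_i² = 0.2100.
With n_f = 2: 1/n_i² = 1/4 − 0.2100 = 0.04001, so n_i ≈ 5.00.

n_i = 5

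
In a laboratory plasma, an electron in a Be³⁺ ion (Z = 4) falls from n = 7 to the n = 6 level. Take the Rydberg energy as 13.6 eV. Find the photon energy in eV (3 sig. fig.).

The Bohr energies scale as Z², so for Z = 4: E_n = −217.6/n² eV.
E_7 = −217.6/49 = −4.441 eV and E_6 = −217.6/36 = −6.044 eV.
The photon energy is |E_7 − E_6| = 1.60 eV.

1.60 eV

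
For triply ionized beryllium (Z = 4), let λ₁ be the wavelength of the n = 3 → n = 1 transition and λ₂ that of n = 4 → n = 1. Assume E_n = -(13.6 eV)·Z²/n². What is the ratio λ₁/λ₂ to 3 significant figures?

λ ∝ 1/ΔE ∝ 1/(1/n_f² − 1/n_i²), and the Z² and hc factors cancel in the ratio.
λ₁/λ₂ = (1/1² − 1/4²)/(1/1² − 1/3²) = 0.9375/0.8889 = 1.05.

1.05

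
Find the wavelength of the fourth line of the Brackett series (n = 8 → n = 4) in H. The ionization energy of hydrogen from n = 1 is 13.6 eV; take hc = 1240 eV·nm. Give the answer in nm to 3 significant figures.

1950 nm

The Brackett series terminates on n_f = 4; the fourth line has n_i = 4+4 = 8.
ΔE = 13.60 × (1/4² − 1/8²) = 0.6375 eV.
λ = 1240 / 0.6375 = 1950 nm.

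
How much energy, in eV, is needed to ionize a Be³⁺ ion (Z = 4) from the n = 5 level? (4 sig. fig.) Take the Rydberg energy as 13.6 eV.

E_n = −13.6 Z²/n² = −217.6/n² eV for Z = 4.
E_5 = −217.6/25 = −8.704 eV, so ionization (to E = 0) requires 8.704 eV.

8.704 eV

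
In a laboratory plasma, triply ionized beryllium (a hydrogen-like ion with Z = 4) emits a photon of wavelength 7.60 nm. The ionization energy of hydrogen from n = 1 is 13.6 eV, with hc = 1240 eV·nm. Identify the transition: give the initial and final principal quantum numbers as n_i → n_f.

The photon energy is ΔE = hc/λ = 1240 / 7.60 = 163.2 eV.
With Z = 4, ΔE = 217.6 × (1/n_f² − 1/n_i²), so 1/n_f² − 1/n_i² = 0.7498.
Trying n_f = 1 gives 1/n_i² = 0.2502, i.e. n_i ≈ 2; this pair matches.

n_i = 2, n_f = 1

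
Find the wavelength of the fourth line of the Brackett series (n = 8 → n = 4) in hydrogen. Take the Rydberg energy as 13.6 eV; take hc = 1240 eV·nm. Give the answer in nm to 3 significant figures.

1950 nm

The Brackett series terminates on n_f = 4; the fourth line has n_i = 4+4 = 8.
ΔE = 13.60 × (1/4² − 1/8²) = 0.6375 eV.
λ = 1240 / 0.6375 = 1950 nm.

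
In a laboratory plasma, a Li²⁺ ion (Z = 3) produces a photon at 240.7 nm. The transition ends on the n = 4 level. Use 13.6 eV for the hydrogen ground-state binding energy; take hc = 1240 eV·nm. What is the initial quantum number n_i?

The photon energy is ΔE = hc/λ = 1240 / 240.7 = 5.152 eV.
With Z = 3, ΔE = 122.4 × (1/n_f² − 1/n_i²), so 1/n_f² − 1/n_i² = 0.04209.
With n_f = 4: 1/n_i² = 1/16 − 0.04209 = 0.02041, so n_i ≈ 7.00.

n_i = 7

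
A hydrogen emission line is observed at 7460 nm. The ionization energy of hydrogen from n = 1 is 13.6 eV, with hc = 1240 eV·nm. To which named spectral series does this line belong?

Pfund

ΔE = 1240/7460 = 0.1662 eV.
This matches 13.6 × (1/5² − 1/6²), so n_f = 5: the Pfund series.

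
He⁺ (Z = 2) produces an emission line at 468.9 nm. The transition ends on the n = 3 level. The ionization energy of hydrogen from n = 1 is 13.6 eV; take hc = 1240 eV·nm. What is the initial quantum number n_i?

n_i = 4

The photon energy is ΔE = hc/λ = 1240 / 468.9 = 2.644 eV.
With Z = 2, ΔE = 54.40 × (1/n_f² − 1/n_i²), so 1/n_f² − 1/n_i² = 0.04861.
With n_f = 3: 1/n_i² = 1/9 − 0.04861 = 0.06250, so n_i ≈ 4.00.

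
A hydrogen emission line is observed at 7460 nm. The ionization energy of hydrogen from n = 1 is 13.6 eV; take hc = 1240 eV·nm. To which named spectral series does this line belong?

Pfund

ΔE = 1240/7460 = 0.1662 eV.
This matches 13.6 × (1/5² − 1/6²), so n_f = 5: the Pfund series.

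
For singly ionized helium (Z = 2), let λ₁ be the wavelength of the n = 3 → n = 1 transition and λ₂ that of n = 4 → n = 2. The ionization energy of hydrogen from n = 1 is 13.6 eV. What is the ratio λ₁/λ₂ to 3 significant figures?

0.211

λ ∝ 1/ΔE ∝ 1/(1/n_f² − 1/n_i²), and the Z² and hc factors cancel in the ratio.
λ₁/λ₂ = (1/2² − 1/4²)/(1/1² − 1/3²) = 0.1875/0.8889 = 0.211.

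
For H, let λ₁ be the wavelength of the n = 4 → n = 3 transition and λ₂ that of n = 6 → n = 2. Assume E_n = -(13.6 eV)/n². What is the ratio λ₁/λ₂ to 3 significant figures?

λ ∝ 1/ΔE ∝ 1/(1/n_f² − 1/n_i²), and the Z² and hc factors cancel in the ratio.
λ₁/λ₂ = (1/2² − 1/6²)/(1/3² − 1/4²) = 0.2222/0.04861 = 4.57.

4.57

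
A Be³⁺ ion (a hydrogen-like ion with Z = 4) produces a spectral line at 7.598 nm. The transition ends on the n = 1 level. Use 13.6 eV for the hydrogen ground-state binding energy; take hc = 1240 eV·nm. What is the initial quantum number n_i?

n_i = 2

The photon energy is ΔE = hc/λ = 1240 / 7.598 = 163.2 eV.
With Z = 4, ΔE = 217.6 × (1/n_f² − 1/n_i²), so 1/n_f² − 1/n_i² = 0.7500.
With n_f = 1: 1/n_i² = 1/1 − 0.7500 = 0.2500, so n_i ≈ 2.00.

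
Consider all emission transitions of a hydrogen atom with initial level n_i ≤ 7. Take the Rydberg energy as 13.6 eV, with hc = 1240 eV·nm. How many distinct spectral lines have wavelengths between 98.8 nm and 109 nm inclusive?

1

Enumerate all n_i → n_f pairs with 1 ≤ n_f < n_i ≤ 7 and compute λ = 1240 / [13.6·1·(1/n_f² − 1/n_i²)].
Lines falling in [98.8, 109] nm: 3→1 (102.6 nm).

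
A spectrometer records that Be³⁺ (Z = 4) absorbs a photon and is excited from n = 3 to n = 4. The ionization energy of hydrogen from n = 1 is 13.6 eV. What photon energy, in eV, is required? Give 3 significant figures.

10.6 eV

The Bohr energies scale as Z², so for Z = 4: E_n = −217.6/n² eV.
E_4 = −217.6/16 = −13.60 eV and E_3 = −217.6/9 = −24.18 eV.
The photon energy is |E_4 − E_3| = 10.6 eV.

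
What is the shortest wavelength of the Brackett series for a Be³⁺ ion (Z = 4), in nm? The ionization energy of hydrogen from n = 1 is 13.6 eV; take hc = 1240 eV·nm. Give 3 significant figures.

The Brackett series has lower level n_f = 4; the series limit corresponds to n_i → ∞.
ΔE_max = 13.6 × 16 / 4² = 13.60 eV.
λ_min = 1240 / 13.60 = 91.2 nm.

91.2 nm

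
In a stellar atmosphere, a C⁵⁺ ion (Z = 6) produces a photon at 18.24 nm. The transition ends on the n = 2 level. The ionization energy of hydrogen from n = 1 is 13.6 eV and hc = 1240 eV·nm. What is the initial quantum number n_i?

n_i = 3

The photon energy is ΔE = hc/λ = 1240 / 18.24 = 67.98 eV.
With Z = 6, ΔE = 489.6 × (1/n_f² − 1/n_i²), so 1/n_f² − 1/n_i² = 0.1389.
With n_f = 2: 1/n_i² = 1/4 − 0.1389 = 0.1111, so n_i ≈ 3.00.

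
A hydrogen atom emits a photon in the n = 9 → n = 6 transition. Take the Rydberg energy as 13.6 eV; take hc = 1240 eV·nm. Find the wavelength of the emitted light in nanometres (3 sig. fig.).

5910 nm

ΔE = 13.60 × (1/6² − 1/9²) = 13.60 × 0.01543 = 0.2099 eV.
λ = hc/ΔE = 1240 / 0.2099 = 5910 nm.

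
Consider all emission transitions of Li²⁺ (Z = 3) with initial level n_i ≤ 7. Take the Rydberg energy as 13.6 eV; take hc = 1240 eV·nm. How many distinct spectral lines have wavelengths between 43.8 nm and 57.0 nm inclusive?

Enumerate all n_i → n_f pairs with 1 ≤ n_f < n_i ≤ 7 and compute λ = 1240 / [13.6·9·(1/n_f² − 1/n_i²)].
Lines falling in [43.8, 57.0] nm: 7→2 (44.12 nm), 6→2 (45.59 nm), 5→2 (48.24 nm), 4→2 (54.03 nm).

4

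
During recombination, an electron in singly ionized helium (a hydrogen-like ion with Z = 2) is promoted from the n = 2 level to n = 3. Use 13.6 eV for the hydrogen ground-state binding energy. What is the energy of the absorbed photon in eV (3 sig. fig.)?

The Bohr energies scale as Z², so for Z = 2: E_n = −54.40/n² eV.
E_3 = −54.40/9 = −6.044 eV and E_2 = −54.40/4 = −13.60 eV.
The photon energy is |E_3 − E_2| = 7.56 eV.

7.56 eV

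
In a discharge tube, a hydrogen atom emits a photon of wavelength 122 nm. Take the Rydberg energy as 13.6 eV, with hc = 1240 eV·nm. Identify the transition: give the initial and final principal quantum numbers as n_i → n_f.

The photon energy is ΔE = hc/λ = 1240 / 122 = 10.16 eV.
With Z = 1, ΔE = 13.60 × (1/n_f² − 1/n_i²), so 1/n_f² − 1/n_i² = 0.7473.
Trying n_f = 1 gives 1/n_i² = 0.2527, i.e. n_i ≈ 2; this pair matches.

n_i = 2, n_f = 1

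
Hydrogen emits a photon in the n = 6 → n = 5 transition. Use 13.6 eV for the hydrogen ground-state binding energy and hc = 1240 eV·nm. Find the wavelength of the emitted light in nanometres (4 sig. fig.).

ΔE = 13.60 × (1/5² − 1/6²) = 13.60 × 0.01222 = 0.1662 eV.
λ = hc/ΔE = 1240 / 0.1662 = 7460 nm.
This line belongs to the Pfund series.

7460 nm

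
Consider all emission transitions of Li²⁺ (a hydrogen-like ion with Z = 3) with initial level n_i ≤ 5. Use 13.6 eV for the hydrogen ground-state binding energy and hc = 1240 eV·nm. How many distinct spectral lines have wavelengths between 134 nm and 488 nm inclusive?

3

Enumerate all n_i → n_f pairs with 1 ≤ n_f < n_i ≤ 5 and compute λ = 1240 / [13.6·9·(1/n_f² − 1/n_i²)].
Lines falling in [134, 488] nm: 5→3 (142.5 nm), 4→3 (208.4 nm), 5→4 (450.3 nm).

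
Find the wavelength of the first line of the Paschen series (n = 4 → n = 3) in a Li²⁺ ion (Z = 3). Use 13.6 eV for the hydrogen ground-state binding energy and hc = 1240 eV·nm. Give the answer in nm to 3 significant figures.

The Paschen series terminates on n_f = 3; the first line has n_i = 3+1 = 4.
ΔE = 122.4 × (1/3² − 1/4²) = 5.950 eV.
λ = 1240 / 5.950 = 208 nm.

208 nm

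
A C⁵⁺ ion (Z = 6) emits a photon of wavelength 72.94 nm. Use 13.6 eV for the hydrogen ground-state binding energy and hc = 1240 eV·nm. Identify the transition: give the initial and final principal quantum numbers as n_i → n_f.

The photon energy is ΔE = hc/λ = 1240 / 72.94 = 17.00 eV.
With Z = 6, ΔE = 489.6 × (1/n_f² − 1/n_i²), so 1/n_f² − 1/n_i² = 0.03472.
Trying n_f = 4 gives 1/n_i² = 0.02778, i.e. n_i ≈ 6; this pair matches.

n_i = 6, n_f = 4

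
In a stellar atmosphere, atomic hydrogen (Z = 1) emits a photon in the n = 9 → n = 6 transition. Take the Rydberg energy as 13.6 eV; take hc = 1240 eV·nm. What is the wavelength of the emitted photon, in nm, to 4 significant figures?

5908 nm

ΔE = 13.60 × (1/6² − 1/9²) = 13.60 × 0.01543 = 0.2099 eV.
λ = hc/ΔE = 1240 / 0.2099 = 5908 nm.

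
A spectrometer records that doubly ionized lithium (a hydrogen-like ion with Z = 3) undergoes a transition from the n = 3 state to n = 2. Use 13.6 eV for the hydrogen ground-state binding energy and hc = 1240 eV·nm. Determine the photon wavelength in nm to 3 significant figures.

For Z = 3 the level energies scale as Z², so the effective Rydberg energy is 13.6 × 9 = 122.4 eV.
ΔE = 122.4 × (1/2² − 1/3²) = 122.4 × 0.1389 = 17.00 eV.
λ = hc/ΔE = 1240 / 17.00 = 72.9 nm.

72.9 nm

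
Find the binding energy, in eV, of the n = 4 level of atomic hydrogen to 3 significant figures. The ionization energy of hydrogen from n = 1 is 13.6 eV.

0.850 eV

E_4 = −13.60/16 = −0.850 eV, so ionization (to E = 0) requires 0.850 eV.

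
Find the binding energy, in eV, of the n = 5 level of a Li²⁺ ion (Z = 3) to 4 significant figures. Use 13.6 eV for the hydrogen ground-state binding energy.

4.896 eV

E_n = −13.6 Z²/n² = −122.4/n² eV for Z = 3.
E_5 = −122.4/25 = −4.896 eV, so ionization (to E = 0) requires 4.896 eV.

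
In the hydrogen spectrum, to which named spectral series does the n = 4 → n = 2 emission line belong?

Balmer

The series is set by the lower level: n_f = 2 is the Balmer series.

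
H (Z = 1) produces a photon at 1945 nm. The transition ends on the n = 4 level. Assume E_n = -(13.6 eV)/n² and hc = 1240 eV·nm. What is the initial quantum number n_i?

The photon energy is ΔE = hc/λ = 1240 / 1945 = 0.6375 eV.
With Z = 1, ΔE = 13.60 × (1/n_f² − 1/n_i²), so 1/n_f² − 1/n_i² = 0.04688.
With n_f = 4: 1/n_i² = 1/16 − 0.04688 = 0.01562, so n_i ≈ 8.00.

n_i = 8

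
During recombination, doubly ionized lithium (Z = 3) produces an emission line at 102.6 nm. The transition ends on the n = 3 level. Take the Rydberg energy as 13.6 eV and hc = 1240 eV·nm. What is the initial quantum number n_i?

The photon energy is ΔE = hc/λ = 1240 / 102.6 = 12.09 eV.
With Z = 3, ΔE = 122.4 × (1/n_f² − 1/n_i²), so 1/n_f² − 1/n_i² = 0.09874.
With n_f = 3: 1/n_i² = 1/9 − 0.09874 = 0.01237, so n_i ≈ 8.99.

n_i = 9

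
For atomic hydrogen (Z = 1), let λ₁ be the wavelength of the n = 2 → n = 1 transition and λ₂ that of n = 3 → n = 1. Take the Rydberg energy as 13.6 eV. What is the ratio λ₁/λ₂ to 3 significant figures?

1.19

λ ∝ 1/ΔE ∝ 1/(1/n_f² − 1/n_i²), and the Z² and hc factors cancel in the ratio.
λ₁/λ₂ = (1/1² − 1/3²)/(1/1² − 1/2²) = 0.8889/0.7500 = 1.19.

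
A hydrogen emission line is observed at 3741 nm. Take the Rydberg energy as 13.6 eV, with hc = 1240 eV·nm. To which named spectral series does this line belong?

Pfund

ΔE = 1240/3741 = 0.3315 eV.
This matches 13.6 × (1/5² − 1/8²), so n_f = 5: the Pfund series.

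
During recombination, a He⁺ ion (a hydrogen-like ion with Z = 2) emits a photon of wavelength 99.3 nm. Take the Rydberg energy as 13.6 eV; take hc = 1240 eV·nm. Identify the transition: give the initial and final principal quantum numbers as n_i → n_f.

n_i = 7, n_f = 2

The photon energy is ΔE = hc/λ = 1240 / 99.3 = 12.49 eV.
With Z = 2, ΔE = 54.40 × (1/n_f² − 1/n_i²), so 1/n_f² − 1/n_i² = 0.2295.
Trying n_f = 2 gives 1/n_i² = 0.02045, i.e. n_i ≈ 7; this pair matches.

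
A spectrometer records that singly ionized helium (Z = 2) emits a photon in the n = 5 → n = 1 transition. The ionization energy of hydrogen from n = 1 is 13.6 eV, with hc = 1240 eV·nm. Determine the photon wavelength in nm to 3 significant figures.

For Z = 2 the level energies scale as Z², so the effective Rydberg energy is 13.6 × 4 = 54.40 eV.
ΔE = 54.40 × (1/1² − 1/5²) = 54.40 × 0.9600 = 52.22 eV.
λ = hc/ΔE = 1240 / 52.22 = 23.7 nm.

23.7 nm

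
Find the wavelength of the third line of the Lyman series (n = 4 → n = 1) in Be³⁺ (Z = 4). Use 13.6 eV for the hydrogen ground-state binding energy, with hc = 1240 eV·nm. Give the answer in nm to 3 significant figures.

The Lyman series terminates on n_f = 1; the third line has n_i = 1+3 = 4.
ΔE = 217.6 × (1/1² − 1/4²) = 204.0 eV.
λ = 1240 / 204.0 = 6.08 nm.

6.08 nm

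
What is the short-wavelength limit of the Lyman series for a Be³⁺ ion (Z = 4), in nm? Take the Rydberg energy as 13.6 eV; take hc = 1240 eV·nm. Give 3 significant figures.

5.70 nm

The Lyman series has lower level n_f = 1; the series limit corresponds to n_i → ∞.
ΔE_max = 13.6 × 16 / 1² = 217.6 eV.
λ_min = 1240 / 217.6 = 5.70 nm.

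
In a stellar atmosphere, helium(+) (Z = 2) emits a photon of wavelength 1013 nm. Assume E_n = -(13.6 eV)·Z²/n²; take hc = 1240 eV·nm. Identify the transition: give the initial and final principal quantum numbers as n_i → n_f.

The photon energy is ΔE = hc/λ = 1240 / 1013 = 1.224 eV.
With Z = 2, ΔE = 54.40 × (1/n_f² − 1/n_i²), so 1/n_f² − 1/n_i² = 0.02250.
Trying n_f = 4 gives 1/n_i² = 0.04000, i.e. n_i ≈ 5; this pair matches.

n_i = 5, n_f = 4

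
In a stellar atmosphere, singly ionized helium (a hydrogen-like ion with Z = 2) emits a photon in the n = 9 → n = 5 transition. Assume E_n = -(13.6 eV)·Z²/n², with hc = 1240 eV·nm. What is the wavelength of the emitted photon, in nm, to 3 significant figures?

For Z = 2 the level energies scale as Z², so the effective Rydberg energy is 13.6 × 4 = 54.40 eV.
ΔE = 54.40 × (1/5² − 1/9²) = 54.40 × 0.02765 = 1.504 eV.
λ = hc/ΔE = 1240 / 1.504 = 824 nm.

824 nm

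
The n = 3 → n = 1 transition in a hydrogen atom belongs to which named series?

The series is set by the lower level: n_f = 1 is the Lyman series.

Lyman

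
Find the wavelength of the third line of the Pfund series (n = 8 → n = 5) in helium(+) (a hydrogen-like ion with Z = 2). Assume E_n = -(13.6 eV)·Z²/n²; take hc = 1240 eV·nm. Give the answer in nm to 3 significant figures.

The Pfund series terminates on n_f = 5; the third line has n_i = 5+3 = 8.
ΔE = 54.40 × (1/5² − 1/8²) = 1.326 eV.
λ = 1240 / 1.326 = 935 nm.

935 nm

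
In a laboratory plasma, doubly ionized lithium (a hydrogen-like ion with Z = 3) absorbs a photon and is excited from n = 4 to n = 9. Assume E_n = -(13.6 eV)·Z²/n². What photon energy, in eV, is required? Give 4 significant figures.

6.139 eV

The Bohr energies scale as Z², so for Z = 3: E_n = −122.4/n² eV.
E_9 = −122.4/81 = −1.511 eV and E_4 = −122.4/16 = −7.650 eV.
The photon energy is |E_9 − E_4| = 6.139 eV.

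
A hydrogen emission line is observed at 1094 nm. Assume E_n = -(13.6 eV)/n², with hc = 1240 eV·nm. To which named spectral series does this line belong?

ΔE = 1240/1094 = 1.133 eV.
This matches 13.6 × (1/3² − 1/6²), so n_f = 3: the Paschen series.

Paschen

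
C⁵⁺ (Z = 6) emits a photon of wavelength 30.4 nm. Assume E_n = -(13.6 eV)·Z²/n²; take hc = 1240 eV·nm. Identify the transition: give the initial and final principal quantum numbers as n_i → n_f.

The photon energy is ΔE = hc/λ = 1240 / 30.4 = 40.79 eV.
With Z = 6, ΔE = 489.6 × (1/n_f² − 1/n_i²), so 1/n_f² − 1/n_i² = 0.08331.
Trying n_f = 3 gives 1/n_i² = 0.02780, i.e. n_i ≈ 6; this pair matches.

n_i = 6, n_f = 3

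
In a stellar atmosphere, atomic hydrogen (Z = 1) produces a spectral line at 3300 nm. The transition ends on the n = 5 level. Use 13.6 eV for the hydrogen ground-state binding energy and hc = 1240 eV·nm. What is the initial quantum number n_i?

n_i = 9

The photon energy is ΔE = hc/λ = 1240 / 3300 = 0.3758 eV.
With Z = 1, ΔE = 13.60 × (1/n_f² − 1/n_i²), so 1/n_f² − 1/n_i² = 0.02763.
With n_f = 5: 1/n_i² = 1/25 − 0.02763 = 0.01237, so n_i ≈ 8.99.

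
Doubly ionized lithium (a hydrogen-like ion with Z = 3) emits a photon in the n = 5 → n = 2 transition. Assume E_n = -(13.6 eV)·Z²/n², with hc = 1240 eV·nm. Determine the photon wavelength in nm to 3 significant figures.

For Z = 3 the level energies scale as Z², so the effective Rydberg energy is 13.6 × 9 = 122.4 eV.
ΔE = 122.4 × (1/2² − 1/5²) = 122.4 × 0.2100 = 25.70 eV.
λ = hc/ΔE = 1240 / 25.70 = 48.2 nm.

48.2 nm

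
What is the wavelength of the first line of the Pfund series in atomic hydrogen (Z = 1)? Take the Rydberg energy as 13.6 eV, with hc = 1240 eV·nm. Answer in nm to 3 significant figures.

7460 nm

The Pfund series terminates on n_f = 5; the first line has n_i = 5+1 = 6.
ΔE = 13.60 × (1/5² − 1/6²) = 0.1662 eV.
λ = 1240 / 0.1662 = 7460 nm.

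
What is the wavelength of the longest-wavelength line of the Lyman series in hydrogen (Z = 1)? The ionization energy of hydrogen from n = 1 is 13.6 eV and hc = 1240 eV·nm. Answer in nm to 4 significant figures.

121.6 nm

The Lyman series terminates on n_f = 1; the first line has n_i = 1+1 = 2.
ΔE = 13.60 × (1/1² − 1/2²) = 10.20 eV.
λ = 1240 / 10.20 = 121.6 nm.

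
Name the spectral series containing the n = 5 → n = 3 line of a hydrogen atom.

The series is set by the lower level: n_f = 3 is the Paschen series.

Paschen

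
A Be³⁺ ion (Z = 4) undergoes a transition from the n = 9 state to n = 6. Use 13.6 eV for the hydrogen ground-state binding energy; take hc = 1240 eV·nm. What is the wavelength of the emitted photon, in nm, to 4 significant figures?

369.3 nm

For Z = 4 the level energies scale as Z², so the effective Rydberg energy is 13.6 × 16 = 217.6 eV.
ΔE = 217.6 × (1/6² − 1/9²) = 217.6 × 0.01543 = 3.358 eV.
λ = hc/ΔE = 1240 / 3.358 = 369.3 nm.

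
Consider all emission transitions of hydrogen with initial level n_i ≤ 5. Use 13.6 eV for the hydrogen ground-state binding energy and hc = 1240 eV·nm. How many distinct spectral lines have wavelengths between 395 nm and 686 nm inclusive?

Enumerate all n_i → n_f pairs with 1 ≤ n_f < n_i ≤ 5 and compute λ = 1240 / [13.6·1·(1/n_f² − 1/n_i²)].
Lines falling in [395, 686] nm: 5→2 (434.2 nm), 4→2 (486.3 nm), 3→2 (656.5 nm).

3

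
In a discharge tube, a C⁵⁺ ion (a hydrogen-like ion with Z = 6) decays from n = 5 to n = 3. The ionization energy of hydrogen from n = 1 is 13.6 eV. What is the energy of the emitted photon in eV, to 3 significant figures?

The Bohr energies scale as Z², so for Z = 6: E_n = −489.6/n² eV.
E_5 = −489.6/25 = −19.58 eV and E_3 = −489.6/9 = −54.40 eV.
The photon energy is |E_5 − E_3| = 34.8 eV.

34.8 eV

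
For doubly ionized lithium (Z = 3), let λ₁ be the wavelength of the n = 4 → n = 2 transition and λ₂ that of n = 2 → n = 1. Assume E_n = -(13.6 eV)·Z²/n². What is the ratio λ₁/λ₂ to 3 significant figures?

4.00

λ ∝ 1/ΔE ∝ 1/(1/n_f² − 1/n_i²), and the Z² and hc factors cancel in the ratio.
λ₁/λ₂ = (1/1² − 1/2²)/(1/2² − 1/4²) = 0.7500/0.1875 = 4.00.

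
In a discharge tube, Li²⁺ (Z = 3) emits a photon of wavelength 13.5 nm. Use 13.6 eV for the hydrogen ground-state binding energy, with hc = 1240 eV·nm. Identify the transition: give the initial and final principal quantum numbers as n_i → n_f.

n_i = 2, n_f = 1

The photon energy is ΔE = hc/λ = 1240 / 13.5 = 91.85 eV.
With Z = 3, ΔE = 122.4 × (1/n_f² − 1/n_i²), so 1/n_f² − 1/n_i² = 0.7504.
Trying n_f = 1 gives 1/n_i² = 0.2496, i.e. n_i ≈ 2; this pair matches.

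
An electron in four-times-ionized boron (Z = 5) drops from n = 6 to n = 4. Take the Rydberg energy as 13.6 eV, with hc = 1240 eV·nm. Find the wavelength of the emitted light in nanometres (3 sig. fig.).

For Z = 5 the level energies scale as Z², so the effective Rydberg energy is 13.6 × 25 = 340.0 eV.
ΔE = 340.0 × (1/4² − 1/6²) = 340.0 × 0.03472 = 11.81 eV.
λ = hc/ΔE = 1240 / 11.81 = 105 nm.

105 nm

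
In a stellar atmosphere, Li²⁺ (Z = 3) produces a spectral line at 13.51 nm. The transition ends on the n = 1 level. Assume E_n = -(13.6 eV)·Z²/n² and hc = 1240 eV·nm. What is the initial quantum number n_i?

n_i = 2

The photon energy is ΔE = hc/λ = 1240 / 13.51 = 91.78 eV.
With Z = 3, ΔE = 122.4 × (1/n_f² − 1/n_i²), so 1/n_f² − 1/n_i² = 0.7499.
With n_f = 1: 1/n_i² = 1/1 − 0.7499 = 0.2501, so n_i ≈ 2.00.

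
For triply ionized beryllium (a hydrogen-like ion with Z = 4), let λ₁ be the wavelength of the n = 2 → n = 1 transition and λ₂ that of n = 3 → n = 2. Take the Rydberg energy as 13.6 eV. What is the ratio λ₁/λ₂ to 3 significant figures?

λ ∝ 1/ΔE ∝ 1/(1/n_f² − 1/n_i²), and the Z² and hc factors cancel in the ratio.
λ₁/λ₂ = (1/2² − 1/3²)/(1/1² − 1/2²) = 0.1389/0.7500 = 0.185.

0.185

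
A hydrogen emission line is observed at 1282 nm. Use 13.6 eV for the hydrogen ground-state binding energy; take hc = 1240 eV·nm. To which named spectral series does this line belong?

Paschen

ΔE = 1240/1282 = 0.9672 eV.
This matches 13.6 × (1/3² − 1/5²), so n_f = 3: the Paschen series.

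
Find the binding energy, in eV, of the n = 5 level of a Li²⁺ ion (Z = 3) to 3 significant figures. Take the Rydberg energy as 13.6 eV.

E_n = −13.6 Z²/n² = −122.4/n² eV for Z = 3.
E_5 = −122.4/25 = −4.90 eV, so ionization (to E = 0) requires 4.90 eV.

4.90 eV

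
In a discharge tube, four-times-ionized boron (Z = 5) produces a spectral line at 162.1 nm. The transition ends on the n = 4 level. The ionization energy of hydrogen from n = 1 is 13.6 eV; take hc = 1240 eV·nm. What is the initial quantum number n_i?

The photon energy is ΔE = hc/λ = 1240 / 162.1 = 7.650 eV.
With Z = 5, ΔE = 340.0 × (1/n_f² − 1/n_i²), so 1/n_f² − 1/n_i² = 0.02250.
With n_f = 4: 1/n_i² = 1/16 − 0.02250 = 0.04000, so n_i ≈ 5.00.

n_i = 5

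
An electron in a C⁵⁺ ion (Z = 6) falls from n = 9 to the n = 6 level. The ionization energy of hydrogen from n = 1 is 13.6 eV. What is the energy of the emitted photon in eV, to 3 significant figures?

7.56 eV

The Bohr energies scale as Z², so for Z = 6: E_n = −489.6/n² eV.
E_9 = −489.6/81 = −6.044 eV and E_6 = −489.6/36 = −13.60 eV.
The photon energy is |E_9 − E_6| = 7.56 eV.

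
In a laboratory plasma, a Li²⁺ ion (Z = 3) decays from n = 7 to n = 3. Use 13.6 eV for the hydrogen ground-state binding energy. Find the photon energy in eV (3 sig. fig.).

11.1 eV

The Bohr energies scale as Z², so for Z = 3: E_n = −122.4/n² eV.
E_7 = −122.4/49 = −2.498 eV and E_3 = −122.4/9 = −13.60 eV.
The photon energy is |E_7 − E_3| = 11.1 eV.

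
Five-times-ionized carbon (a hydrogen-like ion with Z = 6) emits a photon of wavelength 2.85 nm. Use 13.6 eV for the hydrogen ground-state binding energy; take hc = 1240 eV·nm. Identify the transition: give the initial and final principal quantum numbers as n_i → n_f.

n_i = 3, n_f = 1

The photon energy is ΔE = hc/λ = 1240 / 2.85 = 435.1 eV.
With Z = 6, ΔE = 489.6 × (1/n_f² − 1/n_i²), so 1/n_f² − 1/n_i² = 0.8887.
Trying n_f = 1 gives 1/n_i² = 0.1113, i.e. n_i ≈ 3; this pair matches.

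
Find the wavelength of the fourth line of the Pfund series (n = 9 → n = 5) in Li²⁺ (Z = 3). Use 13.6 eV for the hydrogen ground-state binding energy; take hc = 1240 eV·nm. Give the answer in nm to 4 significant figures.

The Pfund series terminates on n_f = 5; the fourth line has n_i = 5+4 = 9.
ΔE = 122.4 × (1/5² − 1/9²) = 3.385 eV.
λ = 1240 / 3.385 = 366.3 nm.

366.3 nm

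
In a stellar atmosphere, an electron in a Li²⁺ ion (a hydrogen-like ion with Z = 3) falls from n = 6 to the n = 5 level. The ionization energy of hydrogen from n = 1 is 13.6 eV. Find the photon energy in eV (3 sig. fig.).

The Bohr energies scale as Z², so for Z = 3: E_n = −122.4/n² eV.
E_6 = −122.4/36 = −3.400 eV and E_5 = −122.4/25 = −4.896 eV.
The photon energy is |E_6 − E_5| = 1.50 eV.

1.50 eV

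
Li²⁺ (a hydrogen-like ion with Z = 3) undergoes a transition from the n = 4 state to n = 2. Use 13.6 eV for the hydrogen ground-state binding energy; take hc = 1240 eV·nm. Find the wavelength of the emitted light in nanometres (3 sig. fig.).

For Z = 3 the level energies scale as Z², so the effective Rydberg energy is 13.6 × 9 = 122.4 eV.
ΔE = 122.4 × (1/2² − 1/4²) = 122.4 × 0.1875 = 22.95 eV.
λ = hc/ΔE = 1240 / 22.95 = 54.0 nm.

54.0 nm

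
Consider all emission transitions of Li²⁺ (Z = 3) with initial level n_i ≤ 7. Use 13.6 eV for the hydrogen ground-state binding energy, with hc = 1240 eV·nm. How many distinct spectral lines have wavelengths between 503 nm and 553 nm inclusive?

1

Enumerate all n_i → n_f pairs with 1 ≤ n_f < n_i ≤ 7 and compute λ = 1240 / [13.6·9·(1/n_f² − 1/n_i²)].
Lines falling in [503, 553] nm: 7→5 (517.1 nm).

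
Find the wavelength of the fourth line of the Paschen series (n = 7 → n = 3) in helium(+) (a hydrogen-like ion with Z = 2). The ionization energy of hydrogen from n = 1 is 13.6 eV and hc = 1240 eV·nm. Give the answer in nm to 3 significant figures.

The Paschen series terminates on n_f = 3; the fourth line has n_i = 3+4 = 7.
ΔE = 54.40 × (1/3² − 1/7²) = 4.934 eV.
λ = 1240 / 4.934 = 251 nm.

251 nm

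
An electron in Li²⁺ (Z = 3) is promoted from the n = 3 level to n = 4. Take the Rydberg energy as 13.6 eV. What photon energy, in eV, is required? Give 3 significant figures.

The Bohr energies scale as Z², so for Z = 3: E_n = −122.4/n² eV.
E_4 = −122.4/16 = −7.650 eV and E_3 = −122.4/9 = −13.60 eV.
The photon energy is |E_4 − E_3| = 5.95 eV.

5.95 eV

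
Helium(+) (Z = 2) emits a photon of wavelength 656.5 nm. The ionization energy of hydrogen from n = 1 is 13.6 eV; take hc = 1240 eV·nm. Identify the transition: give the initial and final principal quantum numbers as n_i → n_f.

The photon energy is ΔE = hc/λ = 1240 / 656.5 = 1.889 eV.
With Z = 2, ΔE = 54.40 × (1/n_f² − 1/n_i²), so 1/n_f² − 1/n_i² = 0.03472.
Trying n_f = 4 gives 1/n_i² = 0.02778, i.e. n_i ≈ 6; this pair matches.

n_i = 6, n_f = 4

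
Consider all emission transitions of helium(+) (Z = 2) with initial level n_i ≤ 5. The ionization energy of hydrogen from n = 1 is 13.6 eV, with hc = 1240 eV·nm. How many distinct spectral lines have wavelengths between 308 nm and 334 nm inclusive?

Enumerate all n_i → n_f pairs with 1 ≤ n_f < n_i ≤ 5 and compute λ = 1240 / [13.6·4·(1/n_f² − 1/n_i²)].
Lines falling in [308, 334] nm: 5→3 (320.5 nm).

1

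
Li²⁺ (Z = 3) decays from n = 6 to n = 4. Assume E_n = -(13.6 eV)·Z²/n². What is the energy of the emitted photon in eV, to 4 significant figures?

4.250 eV

The Bohr energies scale as Z², so for Z = 3: E_n = −122.4/n² eV.
E_6 = −122.4/36 = −3.400 eV and E_4 = −122.4/16 = −7.650 eV.
The photon energy is |E_6 − E_4| = 4.250 eV.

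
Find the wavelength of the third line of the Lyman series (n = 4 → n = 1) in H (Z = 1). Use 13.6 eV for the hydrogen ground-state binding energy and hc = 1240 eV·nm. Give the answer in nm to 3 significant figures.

The Lyman series terminates on n_f = 1; the third line has n_i = 1+3 = 4.
ΔE = 13.60 × (1/1² − 1/4²) = 12.75 eV.
λ = 1240 / 12.75 = 97.3 nm.

97.3 nm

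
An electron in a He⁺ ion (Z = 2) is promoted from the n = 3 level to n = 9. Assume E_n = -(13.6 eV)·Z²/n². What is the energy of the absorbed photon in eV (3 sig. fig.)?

5.37 eV

The Bohr energies scale as Z², so for Z = 2: E_n = −54.40/n² eV.
E_9 = −54.40/81 = −0.6716 eV and E_3 = −54.40/9 = −6.044 eV.
The photon energy is |E_9 − E_3| = 5.37 eV.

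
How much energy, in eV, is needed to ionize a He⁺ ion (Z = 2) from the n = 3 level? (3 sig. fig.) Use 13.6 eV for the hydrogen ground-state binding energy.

6.04 eV

E_n = −13.6 Z²/n² = −54.40/n² eV for Z = 2.
E_3 = −54.40/9 = −6.04 eV, so ionization (to E = 0) requires 6.04 eV.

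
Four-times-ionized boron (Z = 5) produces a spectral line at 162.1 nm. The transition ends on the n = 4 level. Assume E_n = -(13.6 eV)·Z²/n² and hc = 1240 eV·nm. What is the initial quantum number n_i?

The photon energy is ΔE = hc/λ = 1240 / 162.1 = 7.650 eV.
With Z = 5, ΔE = 340.0 × (1/n_f² − 1/n_i²), so 1/n_f² − 1/n_i² = 0.02250.
With n_f = 4: 1/n_i² = 1/16 − 0.02250 = 0.04000, so n_i ≈ 5.00.

n_i = 5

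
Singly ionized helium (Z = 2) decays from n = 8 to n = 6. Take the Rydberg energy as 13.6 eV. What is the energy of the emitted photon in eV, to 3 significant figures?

The Bohr energies scale as Z², so for Z = 2: E_n = −54.40/n² eV.
E_8 = −54.40/64 = −0.8500 eV and E_6 = −54.40/36 = −1.511 eV.
The photon energy is |E_8 − E_6| = 0.661 eV.

0.661 eV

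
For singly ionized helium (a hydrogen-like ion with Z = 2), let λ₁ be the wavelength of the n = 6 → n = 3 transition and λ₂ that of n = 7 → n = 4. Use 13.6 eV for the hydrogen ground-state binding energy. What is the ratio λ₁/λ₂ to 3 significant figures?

0.505

λ ∝ 1/ΔE ∝ 1/(1/n_f² − 1/n_i²), and the Z² and hc factors cancel in the ratio.
λ₁/λ₂ = (1/4² − 1/7²)/(1/3² − 1/6²) = 0.04209/0.08333 = 0.505.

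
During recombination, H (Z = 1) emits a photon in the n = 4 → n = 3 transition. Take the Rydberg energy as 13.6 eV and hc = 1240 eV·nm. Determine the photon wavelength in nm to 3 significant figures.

1880 nm

ΔE = 13.60 × (1/3² − 1/4²) = 13.60 × 0.04861 = 0.6611 eV.
λ = hc/ΔE = 1240 / 0.6611 = 1880 nm.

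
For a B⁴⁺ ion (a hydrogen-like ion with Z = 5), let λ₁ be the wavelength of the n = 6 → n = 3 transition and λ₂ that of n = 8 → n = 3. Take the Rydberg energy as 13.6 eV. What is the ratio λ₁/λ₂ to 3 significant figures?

λ ∝ 1/ΔE ∝ 1/(1/n_f² − 1/n_i²), and the Z² and hc factors cancel in the ratio.
λ₁/λ₂ = (1/3² − 1/8²)/(1/3² − 1/6²) = 0.09549/0.08333 = 1.15.

1.15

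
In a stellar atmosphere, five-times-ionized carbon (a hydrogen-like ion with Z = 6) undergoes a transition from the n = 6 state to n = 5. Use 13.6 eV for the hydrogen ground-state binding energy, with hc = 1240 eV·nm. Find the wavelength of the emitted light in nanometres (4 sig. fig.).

For Z = 6 the level energies scale as Z², so the effective Rydberg energy is 13.6 × 36 = 489.6 eV.
ΔE = 489.6 × (1/5² − 1/6²) = 489.6 × 0.01222 = 5.984 eV.
λ = hc/ΔE = 1240 / 5.984 = 207.2 nm.

207.2 nm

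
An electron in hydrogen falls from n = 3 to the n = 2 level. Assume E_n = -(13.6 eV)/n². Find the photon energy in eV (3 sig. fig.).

E_3 = −13.60/9 = −1.511 eV and E_2 = −13.60/4 = −3.400 eV.
The photon energy is |E_3 − E_2| = 1.89 eV.

1.89 eV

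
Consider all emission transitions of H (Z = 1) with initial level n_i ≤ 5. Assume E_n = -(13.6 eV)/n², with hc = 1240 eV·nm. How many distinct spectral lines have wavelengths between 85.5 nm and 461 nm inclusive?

5

Enumerate all n_i → n_f pairs with 1 ≤ n_f < n_i ≤ 5 and compute λ = 1240 / [13.6·1·(1/n_f² − 1/n_i²)].
Lines falling in [85.5, 461] nm: 5→1 (94.98 nm), 4→1 (97.25 nm), 3→1 (102.6 nm), 2→1 (121.6 nm), 5→2 (434.2 nm).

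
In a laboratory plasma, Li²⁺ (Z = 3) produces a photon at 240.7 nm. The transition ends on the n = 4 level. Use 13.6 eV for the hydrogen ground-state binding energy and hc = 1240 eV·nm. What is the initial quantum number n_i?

n_i = 7

The photon energy is ΔE = hc/λ = 1240 / 240.7 = 5.152 eV.
With Z = 3, ΔE = 122.4 × (1/n_f² − 1/n_i²), so 1/n_f² − 1/n_i² = 0.04209.
With n_f = 4: 1/n_i² = 1/16 − 0.04209 = 0.02041, so n_i ≈ 7.00.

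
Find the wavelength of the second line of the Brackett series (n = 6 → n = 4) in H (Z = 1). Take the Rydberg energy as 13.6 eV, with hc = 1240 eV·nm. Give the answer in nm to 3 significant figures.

The Brackett series terminates on n_f = 4; the second line has n_i = 4+2 = 6.
ΔE = 13.60 × (1/4² − 1/6²) = 0.4722 eV.
λ = 1240 / 0.4722 = 2630 nm.

2630 nm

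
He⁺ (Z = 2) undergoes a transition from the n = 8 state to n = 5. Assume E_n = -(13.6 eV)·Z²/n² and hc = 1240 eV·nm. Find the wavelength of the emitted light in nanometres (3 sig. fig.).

935 nm

For Z = 2 the level energies scale as Z², so the effective Rydberg energy is 13.6 × 4 = 54.40 eV.
ΔE = 54.40 × (1/5² − 1/8²) = 54.40 × 0.02438 = 1.326 eV.
λ = hc/ΔE = 1240 / 1.326 = 935 nm.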